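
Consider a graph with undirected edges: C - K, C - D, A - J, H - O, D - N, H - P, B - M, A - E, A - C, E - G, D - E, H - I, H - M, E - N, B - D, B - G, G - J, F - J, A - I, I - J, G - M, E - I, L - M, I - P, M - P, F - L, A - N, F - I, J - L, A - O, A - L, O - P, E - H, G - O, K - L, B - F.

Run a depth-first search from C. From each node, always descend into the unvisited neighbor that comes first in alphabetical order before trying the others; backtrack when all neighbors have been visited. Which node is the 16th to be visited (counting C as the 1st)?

Visit C
C → A
A → E
E → D
D → B
B → F
F → I
I → H
H → M
M → G
G → J
J → L
L → K
G → O
O → P
D → N

Visit order: C, A, E, D, B, F, I, H, M, G, J, L, K, O, P, N

N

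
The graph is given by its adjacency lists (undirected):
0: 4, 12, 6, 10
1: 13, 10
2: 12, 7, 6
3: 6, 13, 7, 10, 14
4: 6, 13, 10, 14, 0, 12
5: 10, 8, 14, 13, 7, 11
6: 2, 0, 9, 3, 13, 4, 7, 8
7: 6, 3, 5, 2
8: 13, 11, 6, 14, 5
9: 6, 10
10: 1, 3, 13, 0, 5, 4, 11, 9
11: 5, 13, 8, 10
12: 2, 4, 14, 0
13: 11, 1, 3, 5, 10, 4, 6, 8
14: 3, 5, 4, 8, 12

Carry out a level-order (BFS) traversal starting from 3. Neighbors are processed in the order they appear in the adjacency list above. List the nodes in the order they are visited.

3 -> 6 -> 13 -> 7 -> 10 -> 14 -> 2 -> 0 -> 9 -> 4 -> 8 -> 11 -> 1 -> 5 -> 12

Visit 3; enqueue 6, 13, 7, 10, 14 → queue [6, 13, 7, 10, 14]
Visit 6; enqueue 2, 0, 9, 4, 8 → queue [13, 7, 10, 14, 2, 0, 9, 4, 8]
Visit 13; enqueue 11, 1, 5 → queue [7, 10, 14, 2, 0, 9, 4, 8, 11, 1, 5]
Visit 7 → queue [10, 14, 2, 0, 9, 4, 8, 11, 1, 5]
Visit 10 → queue [14, 2, 0, 9, 4, 8, 11, 1, 5]
Visit 14; enqueue 12 → queue [2, 0, 9, 4, 8, 11, 1, 5, 12]
Visit 2 → queue [0, 9, 4, 8, 11, 1, 5, 12]
Visit 0 → queue [9, 4, 8, 11, 1, 5, 12]
Visit 9 → queue [4, 8, 11, 1, 5, 12]
Visit 4 → queue [8, 11, 1, 5, 12]
Visit 8 → queue [11, 1, 5, 12]
Visit 11 → queue [1, 5, 12]
Visit 1 → queue [5, 12]
Visit 5 → queue [12]
Visit 12 → queue []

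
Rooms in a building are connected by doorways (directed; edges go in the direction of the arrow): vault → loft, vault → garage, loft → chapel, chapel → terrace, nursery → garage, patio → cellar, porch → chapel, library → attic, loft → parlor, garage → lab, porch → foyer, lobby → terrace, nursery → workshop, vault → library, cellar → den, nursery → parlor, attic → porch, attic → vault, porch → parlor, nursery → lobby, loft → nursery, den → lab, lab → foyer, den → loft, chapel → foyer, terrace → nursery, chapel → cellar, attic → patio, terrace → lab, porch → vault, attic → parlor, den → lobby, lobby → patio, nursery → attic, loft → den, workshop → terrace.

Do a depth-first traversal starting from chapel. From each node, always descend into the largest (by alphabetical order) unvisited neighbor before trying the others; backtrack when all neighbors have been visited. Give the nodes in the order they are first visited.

chapel → terrace → nursery → workshop → parlor → lobby → patio → cellar → den → loft → lab → foyer → garage → attic → vault → library → porch

Visit chapel
chapel → terrace
terrace → nursery
nursery → workshop
nursery → parlor
nursery → lobby
lobby → patio
patio → cellar
cellar → den
den → loft
den → lab
lab → foyer
nursery → garage
nursery → attic
attic → vault
vault → library
attic → porch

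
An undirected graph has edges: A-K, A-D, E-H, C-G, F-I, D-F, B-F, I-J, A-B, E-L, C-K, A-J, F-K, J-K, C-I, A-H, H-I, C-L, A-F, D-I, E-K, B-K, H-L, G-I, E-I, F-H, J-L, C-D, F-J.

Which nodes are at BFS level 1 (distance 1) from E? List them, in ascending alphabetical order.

H, I, K, L

Level 0: E
Level 1: H, I, K, L
Level 2: A, B, C, D, F, G, J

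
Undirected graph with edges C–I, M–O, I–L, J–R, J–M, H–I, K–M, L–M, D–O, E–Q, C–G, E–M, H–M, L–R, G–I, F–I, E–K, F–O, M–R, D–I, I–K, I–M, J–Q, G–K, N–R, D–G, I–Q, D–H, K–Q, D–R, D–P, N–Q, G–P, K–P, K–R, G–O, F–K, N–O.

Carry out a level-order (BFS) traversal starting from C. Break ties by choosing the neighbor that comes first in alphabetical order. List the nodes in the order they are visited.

C → G → I → D → K → O → P → F → H → L → M → Q → R → E → N → J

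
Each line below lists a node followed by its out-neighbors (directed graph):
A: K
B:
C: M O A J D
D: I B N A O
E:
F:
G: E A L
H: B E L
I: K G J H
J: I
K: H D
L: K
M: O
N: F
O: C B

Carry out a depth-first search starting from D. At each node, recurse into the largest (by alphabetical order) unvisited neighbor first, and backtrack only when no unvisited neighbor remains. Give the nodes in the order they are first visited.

Visit D
D → O
O → C
C → M
C → J
J → I
I → K
K → H
H → L
H → E
H → B
I → G
G → A
D → N
N → F

D O C M J I K H L E B G A N F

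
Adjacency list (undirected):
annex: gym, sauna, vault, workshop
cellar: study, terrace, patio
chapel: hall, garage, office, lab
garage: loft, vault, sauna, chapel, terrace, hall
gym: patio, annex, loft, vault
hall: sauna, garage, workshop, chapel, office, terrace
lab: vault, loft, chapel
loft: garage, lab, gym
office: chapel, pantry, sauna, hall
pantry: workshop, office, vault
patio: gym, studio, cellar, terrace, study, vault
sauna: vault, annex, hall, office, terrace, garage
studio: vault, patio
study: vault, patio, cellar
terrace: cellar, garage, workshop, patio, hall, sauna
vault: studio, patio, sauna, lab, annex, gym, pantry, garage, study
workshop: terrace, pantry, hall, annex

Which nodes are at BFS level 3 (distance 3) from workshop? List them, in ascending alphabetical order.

Level 0: workshop
Level 1: annex, hall, pantry, terrace
Level 2: cellar, chapel, garage, gym, office, patio, sauna, vault
Level 3: lab, loft, studio, study

lab, loft, studio, study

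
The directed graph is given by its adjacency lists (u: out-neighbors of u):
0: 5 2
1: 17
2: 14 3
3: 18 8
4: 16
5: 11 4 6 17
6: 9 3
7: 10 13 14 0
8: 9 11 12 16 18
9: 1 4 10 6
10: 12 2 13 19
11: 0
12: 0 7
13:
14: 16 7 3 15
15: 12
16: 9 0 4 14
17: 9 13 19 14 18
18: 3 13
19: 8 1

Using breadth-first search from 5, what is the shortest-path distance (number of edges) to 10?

Level 0: 5
Level 1: 4, 6, 11, 17
Level 2: 0, 3, 9, 13, 14, 16, 18, 19
Level 3: 1, 2, 7, 8, 10, 15
Level 4: 12
10 first appears at level 3.

3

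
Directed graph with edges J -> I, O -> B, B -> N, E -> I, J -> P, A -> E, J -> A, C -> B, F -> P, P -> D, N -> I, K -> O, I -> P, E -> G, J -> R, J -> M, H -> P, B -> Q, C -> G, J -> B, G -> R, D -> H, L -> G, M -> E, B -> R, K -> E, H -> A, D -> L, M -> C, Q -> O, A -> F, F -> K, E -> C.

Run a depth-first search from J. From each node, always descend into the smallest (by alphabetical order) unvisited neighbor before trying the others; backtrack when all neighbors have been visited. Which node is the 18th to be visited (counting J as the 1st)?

Visit J
J → A
A → E
E → C
C → B
B → N
N → I
I → P
P → D
D → H
D → L
L → G
G → R
B → Q
Q → O
A → F
F → K
J → M

Visit order: J, A, E, C, B, N, I, P, D, H, L, G, R, Q, O, F, K, M

M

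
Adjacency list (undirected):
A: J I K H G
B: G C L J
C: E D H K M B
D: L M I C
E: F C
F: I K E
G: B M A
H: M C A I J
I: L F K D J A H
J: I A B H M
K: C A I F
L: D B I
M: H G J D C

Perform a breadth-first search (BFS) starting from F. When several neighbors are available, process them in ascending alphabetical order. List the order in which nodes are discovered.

Visit F; enqueue E, I, K → queue [E, I, K]
Visit E; enqueue C → queue [I, K, C]
Visit I; enqueue A, D, H, J, L → queue [K, C, A, D, H, J, L]
Visit K → queue [C, A, D, H, J, L]
Visit C; enqueue B, M → queue [A, D, H, J, L, B, M]
Visit A; enqueue G → queue [D, H, J, L, B, M, G]
Visit D → queue [H, J, L, B, M, G]
Visit H → queue [J, L, B, M, G]
Visit J → queue [L, B, M, G]
Visit L → queue [B, M, G]
Visit B → queue [M, G]
Visit M → queue [G]
Visit G → queue []

F -> E -> I -> K -> C -> A -> D -> H -> J -> L -> B -> M -> G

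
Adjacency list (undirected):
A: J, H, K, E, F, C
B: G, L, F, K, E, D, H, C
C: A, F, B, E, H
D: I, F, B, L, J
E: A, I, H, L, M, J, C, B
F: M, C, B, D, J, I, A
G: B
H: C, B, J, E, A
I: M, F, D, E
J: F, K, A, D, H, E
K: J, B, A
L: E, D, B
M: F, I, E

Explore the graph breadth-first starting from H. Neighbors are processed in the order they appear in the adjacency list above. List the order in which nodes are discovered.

Visit H; enqueue C, B, J, E, A → queue [C, B, J, E, A]
Visit C; enqueue F → queue [B, J, E, A, F]
Visit B; enqueue G, L, K, D → queue [J, E, A, F, G, L, K, D]
Visit J → queue [E, A, F, G, L, K, D]
Visit E; enqueue I, M → queue [A, F, G, L, K, D, I, M]
Visit A → queue [F, G, L, K, D, I, M]
Visit F → queue [G, L, K, D, I, M]
Visit G → queue [L, K, D, I, M]
Visit L → queue [K, D, I, M]
Visit K → queue [D, I, M]
Visit D → queue [I, M]
Visit I → queue [M]
Visit M → queue []

H, C, B, J, E, A, F, G, L, K, D, I, M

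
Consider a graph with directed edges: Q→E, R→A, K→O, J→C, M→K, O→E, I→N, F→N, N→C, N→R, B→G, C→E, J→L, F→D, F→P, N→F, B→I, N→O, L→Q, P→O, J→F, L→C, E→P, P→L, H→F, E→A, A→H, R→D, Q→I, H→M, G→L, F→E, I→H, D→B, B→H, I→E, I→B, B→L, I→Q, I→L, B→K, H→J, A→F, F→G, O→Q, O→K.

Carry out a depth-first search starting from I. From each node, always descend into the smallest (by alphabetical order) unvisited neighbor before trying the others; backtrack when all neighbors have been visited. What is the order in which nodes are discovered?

Visit I
I → B
B → G
G → L
L → C
C → E
E → A
A → F
F → D
F → N
N → O
O → K
O → Q
N → R
F → P
A → H
H → J
H → M

I → B → G → L → C → E → A → F → D → N → O → K → Q → R → P → H → J → M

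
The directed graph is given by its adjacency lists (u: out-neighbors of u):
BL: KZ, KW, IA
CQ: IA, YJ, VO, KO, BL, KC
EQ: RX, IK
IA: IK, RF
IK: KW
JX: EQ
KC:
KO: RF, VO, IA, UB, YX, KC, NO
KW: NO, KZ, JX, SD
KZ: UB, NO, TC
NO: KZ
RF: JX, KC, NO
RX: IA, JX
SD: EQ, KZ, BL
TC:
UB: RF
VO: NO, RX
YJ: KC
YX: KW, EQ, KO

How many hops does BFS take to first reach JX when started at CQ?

Level 0: CQ
Level 1: BL, IA, KC, KO, VO, YJ
Level 2: IK, KW, KZ, NO, RF, RX, UB, YX
Level 3: EQ, JX, SD, TC
JX first appears at level 3.

3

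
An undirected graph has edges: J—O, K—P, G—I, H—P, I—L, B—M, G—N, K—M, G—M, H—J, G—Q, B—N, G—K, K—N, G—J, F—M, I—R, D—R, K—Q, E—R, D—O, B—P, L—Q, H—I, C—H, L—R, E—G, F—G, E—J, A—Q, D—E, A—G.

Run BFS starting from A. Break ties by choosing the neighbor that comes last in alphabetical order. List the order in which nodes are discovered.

Visit A; enqueue Q, G → queue [Q, G]
Visit Q; enqueue L, K → queue [G, L, K]
Visit G; enqueue N, M, J, I, F, E → queue [L, K, N, M, J, I, F, E]
Visit L; enqueue R → queue [K, N, M, J, I, F, E, R]
Visit K; enqueue P → queue [N, M, J, I, F, E, R, P]
Visit N; enqueue B → queue [M, J, I, F, E, R, P, B]
Visit M → queue [J, I, F, E, R, P, B]
Visit J; enqueue O, H → queue [I, F, E, R, P, B, O, H]
Visit I → queue [F, E, R, P, B, O, H]
Visit F → queue [E, R, P, B, O, H]
Visit E; enqueue D → queue [R, P, B, O, H, D]
Visit R → queue [P, B, O, H, D]
Visit P → queue [B, O, H, D]
Visit B → queue [O, H, D]
Visit O → queue [H, D]
Visit H; enqueue C → queue [D, C]
Visit D → queue [C]
Visit C → queue []

A -> Q -> G -> L -> K -> N -> M -> J -> I -> F -> E -> R -> P -> B -> O -> H -> D -> C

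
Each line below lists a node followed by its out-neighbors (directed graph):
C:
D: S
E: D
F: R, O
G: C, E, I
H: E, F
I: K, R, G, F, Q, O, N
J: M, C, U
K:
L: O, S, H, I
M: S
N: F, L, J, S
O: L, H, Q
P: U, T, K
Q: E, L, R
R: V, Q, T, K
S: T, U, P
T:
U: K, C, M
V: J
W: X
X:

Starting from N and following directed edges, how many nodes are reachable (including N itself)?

BFS from N visits: N, S, L, J, F, U, T, P, O, I, H, M, C, R, K, Q, G, E, V, D
Reachable nodes: 20 of 22 total.

20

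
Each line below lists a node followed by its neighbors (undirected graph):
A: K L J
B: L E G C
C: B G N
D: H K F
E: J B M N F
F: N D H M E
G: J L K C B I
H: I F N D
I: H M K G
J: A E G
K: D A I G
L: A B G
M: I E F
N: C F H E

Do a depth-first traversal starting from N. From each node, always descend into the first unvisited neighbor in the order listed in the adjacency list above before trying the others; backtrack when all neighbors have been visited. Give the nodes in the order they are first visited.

Visit N
N → C
C → B
B → L
L → A
A → K
K → D
D → H
H → I
I → M
M → E
E → J
J → G
E → F

N -> C -> B -> L -> A -> K -> D -> H -> I -> M -> E -> J -> G -> F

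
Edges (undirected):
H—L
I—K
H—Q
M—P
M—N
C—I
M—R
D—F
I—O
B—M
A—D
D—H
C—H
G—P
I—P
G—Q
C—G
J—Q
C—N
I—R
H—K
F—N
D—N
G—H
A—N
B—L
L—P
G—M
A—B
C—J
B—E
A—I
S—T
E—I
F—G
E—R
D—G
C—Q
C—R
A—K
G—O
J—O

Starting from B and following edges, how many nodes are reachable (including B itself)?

18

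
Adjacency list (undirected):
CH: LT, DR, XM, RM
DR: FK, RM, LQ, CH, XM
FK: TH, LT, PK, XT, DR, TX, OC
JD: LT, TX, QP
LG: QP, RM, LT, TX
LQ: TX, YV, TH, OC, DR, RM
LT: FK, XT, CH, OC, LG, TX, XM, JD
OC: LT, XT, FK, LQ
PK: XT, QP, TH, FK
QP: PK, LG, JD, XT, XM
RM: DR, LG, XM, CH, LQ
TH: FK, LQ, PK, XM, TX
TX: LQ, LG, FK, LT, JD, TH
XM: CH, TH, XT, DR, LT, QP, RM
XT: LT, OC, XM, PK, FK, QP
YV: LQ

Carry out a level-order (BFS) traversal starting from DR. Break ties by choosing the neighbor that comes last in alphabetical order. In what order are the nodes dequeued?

Visit DR; enqueue XM, RM, LQ, FK, CH → queue [XM, RM, LQ, FK, CH]
Visit XM; enqueue XT, TH, QP, LT → queue [RM, LQ, FK, CH, XT, TH, QP, LT]
Visit RM; enqueue LG → queue [LQ, FK, CH, XT, TH, QP, LT, LG]
Visit LQ; enqueue YV, TX, OC → queue [FK, CH, XT, TH, QP, LT, LG, YV, TX, OC]
Visit FK; enqueue PK → queue [CH, XT, TH, QP, LT, LG, YV, TX, OC, PK]
Visit CH → queue [XT, TH, QP, LT, LG, YV, TX, OC, PK]
Visit XT → queue [TH, QP, LT, LG, YV, TX, OC, PK]
Visit TH → queue [QP, LT, LG, YV, TX, OC, PK]
Visit QP; enqueue JD → queue [LT, LG, YV, TX, OC, PK, JD]
Visit LT → queue [LG, YV, TX, OC, PK, JD]
Visit LG → queue [YV, TX, OC, PK, JD]
Visit YV → queue [TX, OC, PK, JD]
Visit TX → queue [OC, PK, JD]
Visit OC → queue [PK, JD]
Visit PK → queue [JD]
Visit JD → queue []

DR, XM, RM, LQ, FK, CH, XT, TH, QP, LT, LG, YV, TX, OC, PK, JD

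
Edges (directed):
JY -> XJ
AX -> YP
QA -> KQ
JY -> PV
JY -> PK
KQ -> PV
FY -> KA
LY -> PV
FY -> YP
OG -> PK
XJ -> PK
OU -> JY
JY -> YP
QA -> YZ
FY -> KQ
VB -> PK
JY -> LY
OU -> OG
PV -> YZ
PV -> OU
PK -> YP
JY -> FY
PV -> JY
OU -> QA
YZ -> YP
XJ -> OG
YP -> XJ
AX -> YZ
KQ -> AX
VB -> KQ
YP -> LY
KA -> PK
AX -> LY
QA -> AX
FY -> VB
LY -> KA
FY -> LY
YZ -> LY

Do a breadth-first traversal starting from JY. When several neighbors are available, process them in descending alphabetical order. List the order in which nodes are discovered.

JY -> YP -> XJ -> PV -> PK -> LY -> FY -> OG -> YZ -> OU -> KA -> VB -> KQ -> QA -> AX

Visit JY; enqueue YP, XJ, PV, PK, LY, FY → queue [YP, XJ, PV, PK, LY, FY]
Visit YP → queue [XJ, PV, PK, LY, FY]
Visit XJ; enqueue OG → queue [PV, PK, LY, FY, OG]
Visit PV; enqueue YZ, OU → queue [PK, LY, FY, OG, YZ, OU]
Visit PK → queue [LY, FY, OG, YZ, OU]
Visit LY; enqueue KA → queue [FY, OG, YZ, OU, KA]
Visit FY; enqueue VB, KQ → queue [OG, YZ, OU, KA, VB, KQ]
Visit OG → queue [YZ, OU, KA, VB, KQ]
Visit YZ → queue [OU, KA, VB, KQ]
Visit OU; enqueue QA → queue [KA, VB, KQ, QA]
Visit KA → queue [VB, KQ, QA]
Visit VB → queue [KQ, QA]
Visit KQ; enqueue AX → queue [QA, AX]
Visit QA → queue [AX]
Visit AX → queue []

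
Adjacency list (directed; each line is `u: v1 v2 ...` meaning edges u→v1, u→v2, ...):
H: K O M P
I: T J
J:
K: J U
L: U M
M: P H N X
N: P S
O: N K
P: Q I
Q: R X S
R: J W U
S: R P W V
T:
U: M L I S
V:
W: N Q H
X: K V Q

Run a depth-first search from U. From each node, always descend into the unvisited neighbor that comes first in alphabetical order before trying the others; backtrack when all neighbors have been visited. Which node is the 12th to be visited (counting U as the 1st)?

Q

Visit U
U → I
I → J
I → T
U → L
L → M
M → H
H → K
H → O
O → N
N → P
P → Q
Q → R
R → W
Q → S
S → V
Q → X

Visit order: U, I, J, T, L, M, H, K, O, N, P, Q, R, W, S, V, X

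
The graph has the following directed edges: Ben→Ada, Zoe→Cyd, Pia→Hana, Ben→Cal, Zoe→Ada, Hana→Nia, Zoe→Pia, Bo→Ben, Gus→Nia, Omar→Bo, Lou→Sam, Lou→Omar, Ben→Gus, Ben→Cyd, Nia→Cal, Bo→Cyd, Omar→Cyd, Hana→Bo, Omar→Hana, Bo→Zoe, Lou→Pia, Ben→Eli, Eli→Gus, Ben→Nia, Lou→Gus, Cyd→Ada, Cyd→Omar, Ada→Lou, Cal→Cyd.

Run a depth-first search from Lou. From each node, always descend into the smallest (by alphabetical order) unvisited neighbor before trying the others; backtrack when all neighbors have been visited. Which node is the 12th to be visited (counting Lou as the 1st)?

Pia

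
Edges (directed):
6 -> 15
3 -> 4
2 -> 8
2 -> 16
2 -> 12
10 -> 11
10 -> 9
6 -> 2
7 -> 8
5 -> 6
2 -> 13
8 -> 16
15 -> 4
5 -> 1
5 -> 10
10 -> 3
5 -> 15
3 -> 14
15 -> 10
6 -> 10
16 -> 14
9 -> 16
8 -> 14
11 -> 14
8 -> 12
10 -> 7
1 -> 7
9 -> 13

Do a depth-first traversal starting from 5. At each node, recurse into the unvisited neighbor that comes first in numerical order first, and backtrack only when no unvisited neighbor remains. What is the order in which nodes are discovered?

Visit 5
5 → 1
1 → 7
7 → 8
8 → 12
8 → 14
8 → 16
5 → 6
6 → 2
2 → 13
6 → 10
10 → 3
3 → 4
10 → 9
10 → 11
6 → 15

5 -> 1 -> 7 -> 8 -> 12 -> 14 -> 16 -> 6 -> 2 -> 13 -> 10 -> 3 -> 4 -> 9 -> 11 -> 15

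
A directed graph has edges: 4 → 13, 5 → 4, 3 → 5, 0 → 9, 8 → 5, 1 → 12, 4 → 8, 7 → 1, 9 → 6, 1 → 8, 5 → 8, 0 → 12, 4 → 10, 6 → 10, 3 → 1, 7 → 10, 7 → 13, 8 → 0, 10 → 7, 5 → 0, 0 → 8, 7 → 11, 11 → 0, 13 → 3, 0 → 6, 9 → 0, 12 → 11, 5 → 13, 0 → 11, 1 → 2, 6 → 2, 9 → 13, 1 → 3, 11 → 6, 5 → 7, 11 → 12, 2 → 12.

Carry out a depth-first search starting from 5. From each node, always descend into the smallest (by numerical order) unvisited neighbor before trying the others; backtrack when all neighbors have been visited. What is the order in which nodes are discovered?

Visit 5
5 → 0
0 → 6
6 → 2
2 → 12
12 → 11
6 → 10
10 → 7
7 → 1
1 → 3
1 → 8
7 → 13
0 → 9
5 → 4

5 -> 0 -> 6 -> 2 -> 12 -> 11 -> 10 -> 7 -> 1 -> 3 -> 8 -> 13 -> 9 -> 4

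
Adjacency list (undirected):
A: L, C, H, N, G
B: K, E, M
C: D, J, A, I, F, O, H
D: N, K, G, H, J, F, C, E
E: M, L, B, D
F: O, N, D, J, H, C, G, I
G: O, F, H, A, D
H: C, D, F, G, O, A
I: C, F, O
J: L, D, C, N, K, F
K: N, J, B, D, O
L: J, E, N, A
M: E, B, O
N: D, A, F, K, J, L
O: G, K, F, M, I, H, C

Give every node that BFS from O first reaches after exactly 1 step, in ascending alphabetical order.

Level 0: O
Level 1: C, F, G, H, I, K, M
Level 2: A, B, D, E, J, N
Level 3: L

C, F, G, H, I, K, M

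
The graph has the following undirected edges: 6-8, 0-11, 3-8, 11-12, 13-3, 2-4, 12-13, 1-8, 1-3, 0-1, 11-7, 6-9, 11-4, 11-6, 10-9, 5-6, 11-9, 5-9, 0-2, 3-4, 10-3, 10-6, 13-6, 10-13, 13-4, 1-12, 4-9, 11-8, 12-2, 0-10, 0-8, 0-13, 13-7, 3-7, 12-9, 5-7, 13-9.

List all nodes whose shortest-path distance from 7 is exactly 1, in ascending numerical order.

3, 5, 11, 13

Level 0: 7
Level 1: 3, 5, 11, 13
Level 2: 0, 1, 4, 6, 8, 9, 10, 12
Level 3: 2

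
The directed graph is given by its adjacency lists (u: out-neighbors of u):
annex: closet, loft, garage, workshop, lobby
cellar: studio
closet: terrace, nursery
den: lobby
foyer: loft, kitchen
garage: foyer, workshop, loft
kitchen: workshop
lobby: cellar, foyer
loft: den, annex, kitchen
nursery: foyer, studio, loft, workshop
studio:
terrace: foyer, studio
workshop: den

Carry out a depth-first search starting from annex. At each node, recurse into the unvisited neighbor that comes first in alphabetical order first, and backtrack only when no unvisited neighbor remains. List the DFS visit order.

annex closet nursery foyer kitchen workshop den lobby cellar studio loft terrace garage

Visit annex
annex → closet
closet → nursery
nursery → foyer
foyer → kitchen
kitchen → workshop
workshop → den
den → lobby
lobby → cellar
cellar → studio
foyer → loft
closet → terrace
annex → garage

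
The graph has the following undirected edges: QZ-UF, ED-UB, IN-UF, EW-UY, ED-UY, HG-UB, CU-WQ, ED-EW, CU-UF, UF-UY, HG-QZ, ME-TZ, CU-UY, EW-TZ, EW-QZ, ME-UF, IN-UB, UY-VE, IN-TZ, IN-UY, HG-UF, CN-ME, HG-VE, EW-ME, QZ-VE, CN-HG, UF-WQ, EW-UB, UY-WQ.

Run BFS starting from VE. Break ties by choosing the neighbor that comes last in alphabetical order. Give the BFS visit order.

VE, UY, QZ, HG, WQ, UF, IN, EW, ED, CU, UB, CN, ME, TZ

Visit VE; enqueue UY, QZ, HG → queue [UY, QZ, HG]
Visit UY; enqueue WQ, UF, IN, EW, ED, CU → queue [QZ, HG, WQ, UF, IN, EW, ED, CU]
Visit QZ → queue [HG, WQ, UF, IN, EW, ED, CU]
Visit HG; enqueue UB, CN → queue [WQ, UF, IN, EW, ED, CU, UB, CN]
Visit WQ → queue [UF, IN, EW, ED, CU, UB, CN]
Visit UF; enqueue ME → queue [IN, EW, ED, CU, UB, CN, ME]
Visit IN; enqueue TZ → queue [EW, ED, CU, UB, CN, ME, TZ]
Visit EW → queue [ED, CU, UB, CN, ME, TZ]
Visit ED → queue [CU, UB, CN, ME, TZ]
Visit CU → queue [UB, CN, ME, TZ]
Visit UB → queue [CN, ME, TZ]
Visit CN → queue [ME, TZ]
Visit ME → queue [TZ]
Visit TZ → queue []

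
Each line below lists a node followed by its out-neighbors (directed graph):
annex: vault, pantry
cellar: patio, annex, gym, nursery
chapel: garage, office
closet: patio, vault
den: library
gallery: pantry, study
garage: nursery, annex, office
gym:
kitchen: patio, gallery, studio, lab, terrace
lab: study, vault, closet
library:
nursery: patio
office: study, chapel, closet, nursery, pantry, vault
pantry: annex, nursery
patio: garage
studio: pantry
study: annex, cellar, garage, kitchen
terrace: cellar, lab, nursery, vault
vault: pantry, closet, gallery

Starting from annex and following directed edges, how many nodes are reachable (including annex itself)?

BFS from annex visits: annex, vault, pantry, closet, gallery, nursery, patio, study, garage, cellar, kitchen, office, gym, studio, lab, terrace, chapel
Reachable nodes: 17 of 19 total.

17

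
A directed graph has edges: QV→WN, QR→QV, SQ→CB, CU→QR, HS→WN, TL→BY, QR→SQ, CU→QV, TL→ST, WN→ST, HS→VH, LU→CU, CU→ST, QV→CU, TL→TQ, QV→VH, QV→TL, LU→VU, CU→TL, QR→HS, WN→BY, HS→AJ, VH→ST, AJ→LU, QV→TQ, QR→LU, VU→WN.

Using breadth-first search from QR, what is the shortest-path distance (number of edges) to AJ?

2

Level 0: QR
Level 1: HS, LU, QV, SQ
Level 2: AJ, CB, CU, TL, TQ, VH, VU, WN
Level 3: BY, ST
AJ first appears at level 2.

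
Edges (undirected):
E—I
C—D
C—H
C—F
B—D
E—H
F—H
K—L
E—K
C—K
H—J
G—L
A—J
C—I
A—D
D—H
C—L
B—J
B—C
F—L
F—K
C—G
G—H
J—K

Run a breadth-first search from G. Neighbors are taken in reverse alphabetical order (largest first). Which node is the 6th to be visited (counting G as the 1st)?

F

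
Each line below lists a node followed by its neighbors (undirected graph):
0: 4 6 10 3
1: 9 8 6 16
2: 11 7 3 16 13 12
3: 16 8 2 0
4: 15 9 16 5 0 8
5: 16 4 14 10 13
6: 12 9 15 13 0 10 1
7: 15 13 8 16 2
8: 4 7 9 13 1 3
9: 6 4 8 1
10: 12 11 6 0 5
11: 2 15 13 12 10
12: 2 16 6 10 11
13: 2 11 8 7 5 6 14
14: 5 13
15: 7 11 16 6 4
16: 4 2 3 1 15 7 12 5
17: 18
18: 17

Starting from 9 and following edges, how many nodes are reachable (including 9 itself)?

17

BFS from 9 visits: 9, 8, 6, 4, 1, 13, 7, 3, 15, 12, 10, 0, 16, 5, 14, 11, 2
Reachable nodes: 17 of 19 total.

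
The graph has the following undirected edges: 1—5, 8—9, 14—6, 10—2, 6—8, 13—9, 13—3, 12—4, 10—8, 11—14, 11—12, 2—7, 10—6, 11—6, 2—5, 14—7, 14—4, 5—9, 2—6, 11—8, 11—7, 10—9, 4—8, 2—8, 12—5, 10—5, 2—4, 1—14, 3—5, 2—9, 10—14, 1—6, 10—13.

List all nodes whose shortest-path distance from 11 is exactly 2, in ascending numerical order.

Level 0: 11
Level 1: 6, 7, 8, 12, 14
Level 2: 1, 2, 4, 5, 9, 10
Level 3: 3, 13

1, 2, 4, 5, 9, 10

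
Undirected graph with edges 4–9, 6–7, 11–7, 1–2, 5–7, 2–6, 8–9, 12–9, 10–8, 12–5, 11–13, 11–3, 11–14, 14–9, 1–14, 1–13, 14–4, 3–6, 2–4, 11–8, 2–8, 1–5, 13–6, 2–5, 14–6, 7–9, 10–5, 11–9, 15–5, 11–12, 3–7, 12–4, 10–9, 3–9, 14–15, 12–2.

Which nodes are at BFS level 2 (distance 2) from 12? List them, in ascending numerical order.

Level 0: 12
Level 1: 2, 4, 5, 9, 11
Level 2: 1, 3, 6, 7, 8, 10, 13, 14, 15

1, 3, 6, 7, 8, 10, 13, 14, 15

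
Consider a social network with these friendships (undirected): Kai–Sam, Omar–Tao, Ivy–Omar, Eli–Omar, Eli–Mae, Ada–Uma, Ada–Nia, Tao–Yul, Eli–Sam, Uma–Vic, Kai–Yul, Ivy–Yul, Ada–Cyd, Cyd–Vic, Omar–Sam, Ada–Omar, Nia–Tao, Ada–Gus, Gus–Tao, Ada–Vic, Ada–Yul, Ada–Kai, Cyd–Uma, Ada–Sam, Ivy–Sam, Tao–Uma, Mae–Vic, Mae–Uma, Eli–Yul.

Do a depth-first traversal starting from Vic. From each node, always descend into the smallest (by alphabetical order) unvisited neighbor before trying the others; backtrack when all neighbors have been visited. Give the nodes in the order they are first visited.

Visit Vic
Vic → Ada
Ada → Cyd
Cyd → Uma
Uma → Mae
Mae → Eli
Eli → Omar
Omar → Ivy
Ivy → Sam
Sam → Kai
Kai → Yul
Yul → Tao
Tao → Gus
Tao → Nia

Vic, Ada, Cyd, Uma, Mae, Eli, Omar, Ivy, Sam, Kai, Yul, Tao, Gus, Nia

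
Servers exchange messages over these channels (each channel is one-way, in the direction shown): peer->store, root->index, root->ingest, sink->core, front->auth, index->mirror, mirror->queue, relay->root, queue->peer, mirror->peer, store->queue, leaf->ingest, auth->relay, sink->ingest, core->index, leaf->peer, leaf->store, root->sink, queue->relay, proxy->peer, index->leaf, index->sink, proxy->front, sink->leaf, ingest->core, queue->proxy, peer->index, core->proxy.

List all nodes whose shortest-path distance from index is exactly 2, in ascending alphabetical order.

core, ingest, peer, queue, store

Level 0: index
Level 1: leaf, mirror, sink
Level 2: core, ingest, peer, queue, store
Level 3: proxy, relay
Level 4: front, root
Level 5: auth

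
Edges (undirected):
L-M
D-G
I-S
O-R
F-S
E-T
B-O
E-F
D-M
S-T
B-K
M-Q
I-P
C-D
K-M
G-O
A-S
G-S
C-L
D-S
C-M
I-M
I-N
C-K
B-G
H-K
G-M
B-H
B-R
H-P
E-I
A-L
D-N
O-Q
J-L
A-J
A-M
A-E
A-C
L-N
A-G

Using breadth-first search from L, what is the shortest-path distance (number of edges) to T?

3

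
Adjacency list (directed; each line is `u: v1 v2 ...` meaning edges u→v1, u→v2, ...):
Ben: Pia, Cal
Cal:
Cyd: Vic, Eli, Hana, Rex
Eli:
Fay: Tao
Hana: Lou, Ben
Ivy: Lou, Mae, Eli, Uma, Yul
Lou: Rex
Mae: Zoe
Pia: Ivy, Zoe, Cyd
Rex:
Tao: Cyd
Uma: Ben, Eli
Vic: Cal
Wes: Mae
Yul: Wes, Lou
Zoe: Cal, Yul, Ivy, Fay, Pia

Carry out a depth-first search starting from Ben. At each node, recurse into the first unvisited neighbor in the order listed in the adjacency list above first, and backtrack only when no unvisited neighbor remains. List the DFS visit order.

Visit Ben
Ben → Pia
Pia → Ivy
Ivy → Lou
Lou → Rex
Ivy → Mae
Mae → Zoe
Zoe → Cal
Zoe → Yul
Yul → Wes
Zoe → Fay
Fay → Tao
Tao → Cyd
Cyd → Vic
Cyd → Eli
Cyd → Hana
Ivy → Uma

Ben, Pia, Ivy, Lou, Rex, Mae, Zoe, Cal, Yul, Wes, Fay, Tao, Cyd, Vic, Eli, Hana, Uma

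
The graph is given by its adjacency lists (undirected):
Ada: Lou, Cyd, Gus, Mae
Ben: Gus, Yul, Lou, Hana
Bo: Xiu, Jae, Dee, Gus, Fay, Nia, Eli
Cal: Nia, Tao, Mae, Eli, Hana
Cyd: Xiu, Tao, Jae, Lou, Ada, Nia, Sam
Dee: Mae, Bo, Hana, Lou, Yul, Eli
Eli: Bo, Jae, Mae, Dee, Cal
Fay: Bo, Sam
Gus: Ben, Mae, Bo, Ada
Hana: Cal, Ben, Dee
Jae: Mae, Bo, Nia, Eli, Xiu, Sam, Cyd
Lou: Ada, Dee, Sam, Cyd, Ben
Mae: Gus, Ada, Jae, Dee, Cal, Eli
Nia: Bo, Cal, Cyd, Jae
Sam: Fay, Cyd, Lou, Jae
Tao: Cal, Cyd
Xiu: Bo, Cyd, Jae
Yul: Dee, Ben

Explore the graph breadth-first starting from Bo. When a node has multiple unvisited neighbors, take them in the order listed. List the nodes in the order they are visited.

Bo → Xiu → Jae → Dee → Gus → Fay → Nia → Eli → Cyd → Mae → Sam → Hana → Lou → Yul → Ben → Ada → Cal → Tao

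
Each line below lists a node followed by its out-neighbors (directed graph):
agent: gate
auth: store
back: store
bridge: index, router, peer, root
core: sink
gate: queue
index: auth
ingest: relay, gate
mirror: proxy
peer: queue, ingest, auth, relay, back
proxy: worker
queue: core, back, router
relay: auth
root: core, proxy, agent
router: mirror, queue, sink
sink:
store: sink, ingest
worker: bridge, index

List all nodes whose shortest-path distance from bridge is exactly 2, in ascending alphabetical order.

Level 0: bridge
Level 1: index, peer, root, router
Level 2: agent, auth, back, core, ingest, mirror, proxy, queue, relay, sink
Level 3: gate, store, worker

agent, auth, back, core, ingest, mirror, proxy, queue, relay, sink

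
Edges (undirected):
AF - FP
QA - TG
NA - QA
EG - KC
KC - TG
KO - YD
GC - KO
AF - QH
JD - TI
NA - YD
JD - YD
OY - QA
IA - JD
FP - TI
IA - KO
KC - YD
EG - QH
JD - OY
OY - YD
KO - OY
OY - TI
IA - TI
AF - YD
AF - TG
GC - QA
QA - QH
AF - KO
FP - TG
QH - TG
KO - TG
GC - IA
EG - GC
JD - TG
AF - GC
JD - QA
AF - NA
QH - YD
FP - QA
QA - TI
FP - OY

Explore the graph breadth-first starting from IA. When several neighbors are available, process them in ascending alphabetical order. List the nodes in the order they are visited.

IA GC JD KO TI AF EG QA OY TG YD FP NA QH KC

Visit IA; enqueue GC, JD, KO, TI → queue [GC, JD, KO, TI]
Visit GC; enqueue AF, EG, QA → queue [JD, KO, TI, AF, EG, QA]
Visit JD; enqueue OY, TG, YD → queue [KO, TI, AF, EG, QA, OY, TG, YD]
Visit KO → queue [TI, AF, EG, QA, OY, TG, YD]
Visit TI; enqueue FP → queue [AF, EG, QA, OY, TG, YD, FP]
Visit AF; enqueue NA, QH → queue [EG, QA, OY, TG, YD, FP, NA, QH]
Visit EG; enqueue KC → queue [QA, OY, TG, YD, FP, NA, QH, KC]
Visit QA → queue [OY, TG, YD, FP, NA, QH, KC]
Visit OY → queue [TG, YD, FP, NA, QH, KC]
Visit TG → queue [YD, FP, NA, QH, KC]
Visit YD → queue [FP, NA, QH, KC]
Visit FP → queue [NA, QH, KC]
Visit NA → queue [QH, KC]
Visit QH → queue [KC]
Visit KC → queue []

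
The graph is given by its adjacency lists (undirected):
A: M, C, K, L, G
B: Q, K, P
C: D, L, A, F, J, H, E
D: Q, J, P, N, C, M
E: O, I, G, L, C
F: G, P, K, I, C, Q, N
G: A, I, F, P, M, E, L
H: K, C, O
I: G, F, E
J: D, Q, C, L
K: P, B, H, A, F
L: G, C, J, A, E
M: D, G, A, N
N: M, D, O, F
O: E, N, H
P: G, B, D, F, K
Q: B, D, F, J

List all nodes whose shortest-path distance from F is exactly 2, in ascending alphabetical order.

A, B, D, E, H, J, L, M, O

Level 0: F
Level 1: C, G, I, K, N, P, Q
Level 2: A, B, D, E, H, J, L, M, O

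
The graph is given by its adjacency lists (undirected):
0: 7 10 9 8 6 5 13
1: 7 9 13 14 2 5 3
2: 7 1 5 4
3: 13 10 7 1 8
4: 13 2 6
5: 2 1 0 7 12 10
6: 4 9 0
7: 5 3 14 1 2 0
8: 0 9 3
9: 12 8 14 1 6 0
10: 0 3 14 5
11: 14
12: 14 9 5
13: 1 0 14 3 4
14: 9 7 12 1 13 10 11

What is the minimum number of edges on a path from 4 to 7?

Level 0: 4
Level 1: 2, 6, 13
Level 2: 0, 1, 3, 5, 7, 9, 14
Level 3: 8, 10, 11, 12
7 first appears at level 2.

2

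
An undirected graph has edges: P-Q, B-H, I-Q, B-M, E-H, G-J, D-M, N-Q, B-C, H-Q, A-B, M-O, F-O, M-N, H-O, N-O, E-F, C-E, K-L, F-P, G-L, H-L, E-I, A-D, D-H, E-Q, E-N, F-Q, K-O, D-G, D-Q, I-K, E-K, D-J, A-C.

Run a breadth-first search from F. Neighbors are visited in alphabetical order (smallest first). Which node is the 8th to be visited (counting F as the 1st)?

I

Visit F; enqueue E, O, P, Q → queue [E, O, P, Q]
Visit E; enqueue C, H, I, K, N → queue [O, P, Q, C, H, I, K, N]
Visit O; enqueue M → queue [P, Q, C, H, I, K, N, M]
Visit P → queue [Q, C, H, I, K, N, M]
Visit Q; enqueue D → queue [C, H, I, K, N, M, D]
Visit C; enqueue A, B → queue [H, I, K, N, M, D, A, B]
Visit H; enqueue L → queue [I, K, N, M, D, A, B, L]
Visit I → queue [K, N, M, D, A, B, L]
Visit K → queue [N, M, D, A, B, L]
Visit N → queue [M, D, A, B, L]
Visit M → queue [D, A, B, L]
Visit D; enqueue G, J → queue [A, B, L, G, J]
Visit A → queue [B, L, G, J]
Visit B → queue [L, G, J]
Visit L → queue [G, J]
Visit G → queue [J]
Visit J → queue []

Visit order: F, E, O, P, Q, C, H, I, K, N, M, D, A, B, L, G, J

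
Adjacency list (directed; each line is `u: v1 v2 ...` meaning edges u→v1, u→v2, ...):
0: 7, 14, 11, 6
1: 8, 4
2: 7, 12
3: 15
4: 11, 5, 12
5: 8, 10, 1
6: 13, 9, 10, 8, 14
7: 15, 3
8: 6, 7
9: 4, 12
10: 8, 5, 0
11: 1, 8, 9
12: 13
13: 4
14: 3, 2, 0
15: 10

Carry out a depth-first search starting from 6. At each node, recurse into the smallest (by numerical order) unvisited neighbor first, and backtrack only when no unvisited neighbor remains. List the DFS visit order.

Visit 6
6 → 8
8 → 7
7 → 3
3 → 15
15 → 10
10 → 0
0 → 11
11 → 1
1 → 4
4 → 5
4 → 12
12 → 13
11 → 9
0 → 14
14 → 2

6, 8, 7, 3, 15, 10, 0, 11, 1, 4, 5, 12, 13, 9, 14, 2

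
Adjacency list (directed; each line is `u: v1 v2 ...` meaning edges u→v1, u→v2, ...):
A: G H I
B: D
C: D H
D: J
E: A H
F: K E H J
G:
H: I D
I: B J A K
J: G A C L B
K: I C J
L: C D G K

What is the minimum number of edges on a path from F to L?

2

Level 0: F
Level 1: E, H, J, K
Level 2: A, B, C, D, G, I, L
L first appears at level 2.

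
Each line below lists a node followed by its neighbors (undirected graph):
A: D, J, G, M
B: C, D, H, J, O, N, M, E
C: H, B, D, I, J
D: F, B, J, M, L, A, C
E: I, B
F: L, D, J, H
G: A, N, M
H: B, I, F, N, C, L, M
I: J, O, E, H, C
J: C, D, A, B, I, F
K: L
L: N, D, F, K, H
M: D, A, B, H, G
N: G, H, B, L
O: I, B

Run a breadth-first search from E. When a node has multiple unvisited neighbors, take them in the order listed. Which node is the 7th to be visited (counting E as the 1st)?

Visit E; enqueue I, B → queue [I, B]
Visit I; enqueue J, O, H, C → queue [B, J, O, H, C]
Visit B; enqueue D, N, M → queue [J, O, H, C, D, N, M]
Visit J; enqueue A, F → queue [O, H, C, D, N, M, A, F]
Visit O → queue [H, C, D, N, M, A, F]
Visit H; enqueue L → queue [C, D, N, M, A, F, L]
Visit C → queue [D, N, M, A, F, L]
Visit D → queue [N, M, A, F, L]
Visit N; enqueue G → queue [M, A, F, L, G]
Visit M → queue [A, F, L, G]
Visit A → queue [F, L, G]
Visit F → queue [L, G]
Visit L; enqueue K → queue [G, K]
Visit G → queue [K]
Visit K → queue []

Visit order: E, I, B, J, O, H, C, D, N, M, A, F, L, G, K

C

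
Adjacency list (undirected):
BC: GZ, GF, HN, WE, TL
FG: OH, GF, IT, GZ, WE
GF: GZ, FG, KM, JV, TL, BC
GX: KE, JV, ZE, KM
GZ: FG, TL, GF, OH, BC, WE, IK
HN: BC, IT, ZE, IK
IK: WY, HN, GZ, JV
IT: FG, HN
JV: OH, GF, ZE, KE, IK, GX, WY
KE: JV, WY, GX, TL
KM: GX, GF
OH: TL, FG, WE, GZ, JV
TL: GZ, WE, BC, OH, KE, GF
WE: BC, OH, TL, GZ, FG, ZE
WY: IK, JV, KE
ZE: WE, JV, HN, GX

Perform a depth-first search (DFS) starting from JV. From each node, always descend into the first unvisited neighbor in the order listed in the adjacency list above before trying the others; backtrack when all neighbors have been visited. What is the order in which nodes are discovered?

JV → OH → TL → GZ → FG → GF → KM → GX → KE → WY → IK → HN → BC → WE → ZE → IT

Visit JV
JV → OH
OH → TL
TL → GZ
GZ → FG
FG → GF
GF → KM
KM → GX
GX → KE
KE → WY
WY → IK
IK → HN
HN → BC
BC → WE
WE → ZE
HN → IT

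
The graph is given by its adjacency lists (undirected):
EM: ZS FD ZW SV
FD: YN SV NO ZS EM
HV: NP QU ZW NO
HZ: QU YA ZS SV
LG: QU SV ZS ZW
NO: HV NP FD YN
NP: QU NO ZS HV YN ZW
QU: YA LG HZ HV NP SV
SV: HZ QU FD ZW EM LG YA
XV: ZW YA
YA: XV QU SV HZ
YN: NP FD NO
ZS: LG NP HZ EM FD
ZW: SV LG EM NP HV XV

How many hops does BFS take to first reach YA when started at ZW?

2

Level 0: ZW
Level 1: EM, HV, LG, NP, SV, XV
Level 2: FD, HZ, NO, QU, YA, YN, ZS
YA first appears at level 2.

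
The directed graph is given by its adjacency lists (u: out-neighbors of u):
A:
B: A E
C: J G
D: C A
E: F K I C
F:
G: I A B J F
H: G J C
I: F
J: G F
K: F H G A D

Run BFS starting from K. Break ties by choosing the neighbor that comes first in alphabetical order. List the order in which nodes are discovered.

Visit K; enqueue A, D, F, G, H → queue [A, D, F, G, H]
Visit A → queue [D, F, G, H]
Visit D; enqueue C → queue [F, G, H, C]
Visit F → queue [G, H, C]
Visit G; enqueue B, I, J → queue [H, C, B, I, J]
Visit H → queue [C, B, I, J]
Visit C → queue [B, I, J]
Visit B; enqueue E → queue [I, J, E]
Visit I → queue [J, E]
Visit J → queue [E]
Visit E → queue []

K, A, D, F, G, H, C, B, I, J, E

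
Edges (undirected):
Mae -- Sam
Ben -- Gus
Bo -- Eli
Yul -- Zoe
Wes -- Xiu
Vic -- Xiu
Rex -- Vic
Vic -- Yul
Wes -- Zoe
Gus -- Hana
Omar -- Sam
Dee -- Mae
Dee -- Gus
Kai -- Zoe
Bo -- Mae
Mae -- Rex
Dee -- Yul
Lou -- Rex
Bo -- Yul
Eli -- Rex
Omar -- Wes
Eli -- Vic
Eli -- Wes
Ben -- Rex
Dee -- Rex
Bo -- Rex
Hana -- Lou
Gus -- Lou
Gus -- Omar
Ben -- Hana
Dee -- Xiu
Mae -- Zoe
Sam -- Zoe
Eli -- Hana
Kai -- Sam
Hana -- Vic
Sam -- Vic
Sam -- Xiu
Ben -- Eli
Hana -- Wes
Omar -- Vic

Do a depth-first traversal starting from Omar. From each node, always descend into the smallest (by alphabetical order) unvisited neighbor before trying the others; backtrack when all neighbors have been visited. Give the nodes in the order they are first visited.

Visit Omar
Omar → Gus
Gus → Ben
Ben → Eli
Eli → Bo
Bo → Mae
Mae → Dee
Dee → Rex
Rex → Lou
Lou → Hana
Hana → Vic
Vic → Sam
Sam → Kai
Kai → Zoe
Zoe → Wes
Wes → Xiu
Zoe → Yul

Omar → Gus → Ben → Eli → Bo → Mae → Dee → Rex → Lou → Hana → Vic → Sam → Kai → Zoe → Wes → Xiu → Yul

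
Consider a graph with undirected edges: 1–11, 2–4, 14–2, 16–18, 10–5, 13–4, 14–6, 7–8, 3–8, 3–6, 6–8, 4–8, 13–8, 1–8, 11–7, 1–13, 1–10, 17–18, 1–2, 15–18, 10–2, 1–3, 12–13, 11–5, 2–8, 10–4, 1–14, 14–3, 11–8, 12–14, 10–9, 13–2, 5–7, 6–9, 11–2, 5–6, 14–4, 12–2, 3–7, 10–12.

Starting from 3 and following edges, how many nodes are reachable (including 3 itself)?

14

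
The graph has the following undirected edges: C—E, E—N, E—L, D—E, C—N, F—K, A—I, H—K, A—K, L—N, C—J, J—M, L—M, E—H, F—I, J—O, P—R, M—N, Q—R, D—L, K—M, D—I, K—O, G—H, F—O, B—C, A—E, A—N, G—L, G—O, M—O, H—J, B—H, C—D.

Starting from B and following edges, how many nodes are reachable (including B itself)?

BFS from B visits: B, C, H, D, E, J, N, G, K, I, L, A, M, O, F
Reachable nodes: 15 of 18 total.

15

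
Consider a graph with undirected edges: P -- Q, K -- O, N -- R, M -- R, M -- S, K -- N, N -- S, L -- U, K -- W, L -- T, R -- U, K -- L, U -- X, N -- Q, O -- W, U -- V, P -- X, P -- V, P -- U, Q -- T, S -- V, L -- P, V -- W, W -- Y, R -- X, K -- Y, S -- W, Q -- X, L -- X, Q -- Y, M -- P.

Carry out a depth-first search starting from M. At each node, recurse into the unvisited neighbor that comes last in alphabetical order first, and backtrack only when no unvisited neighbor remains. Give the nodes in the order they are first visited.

Visit M
M → S
S → W
W → Y
Y → Q
Q → X
X → U
U → V
V → P
P → L
L → T
L → K
K → O
K → N
N → R

M -> S -> W -> Y -> Q -> X -> U -> V -> P -> L -> T -> K -> O -> N -> R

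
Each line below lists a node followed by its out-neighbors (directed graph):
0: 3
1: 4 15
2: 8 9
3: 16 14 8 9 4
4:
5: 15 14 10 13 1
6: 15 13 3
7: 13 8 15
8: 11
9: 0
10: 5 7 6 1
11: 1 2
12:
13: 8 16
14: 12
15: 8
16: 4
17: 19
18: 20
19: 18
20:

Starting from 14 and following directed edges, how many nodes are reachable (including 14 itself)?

BFS from 14 visits: 14, 12
Reachable nodes: 2 of 21 total.

2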